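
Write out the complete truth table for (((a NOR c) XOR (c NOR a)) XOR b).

a | b | c | Output
------------------
0 | 0 | 0 | 0
0 | 0 | 1 | 0
0 | 1 | 0 | 1
0 | 1 | 1 | 1
1 | 0 | 0 | 0
1 | 0 | 1 | 0
1 | 1 | 0 | 1
1 | 1 | 1 | 1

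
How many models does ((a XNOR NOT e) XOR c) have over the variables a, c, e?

Satisfying assignments: (0,0,1), (0,1,0), (1,0,0), (1,1,1)
Count: 4 out of 8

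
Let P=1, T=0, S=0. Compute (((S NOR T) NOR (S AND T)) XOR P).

Substituting: (((0 NOR 0) NOR (0 AND 0)) XOR 1)
= 1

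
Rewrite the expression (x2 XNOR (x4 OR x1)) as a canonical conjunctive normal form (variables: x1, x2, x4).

(x1 OR x2 OR NOT x4) AND (x1 OR NOT x2 OR x4) AND (NOT x1 OR x2 OR x4) AND (NOT x1 OR x2 OR NOT x4)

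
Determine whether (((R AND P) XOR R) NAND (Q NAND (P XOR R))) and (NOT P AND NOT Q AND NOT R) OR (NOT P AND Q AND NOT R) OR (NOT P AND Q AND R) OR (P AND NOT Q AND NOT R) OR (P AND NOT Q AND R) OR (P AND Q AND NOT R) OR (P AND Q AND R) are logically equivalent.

Yes, they are equivalent — the two output columns agree on all 8 assignments:
P | Q | R | Expression 1 | Expression 2
---------------------------------------
0 | 0 | 0 | 1 | 1
0 | 0 | 1 | 0 | 0
0 | 1 | 0 | 1 | 1
0 | 1 | 1 | 1 | 1
1 | 0 | 0 | 1 | 1
1 | 0 | 1 | 1 | 1
1 | 1 | 0 | 1 | 1
1 | 1 | 1 | 1 | 1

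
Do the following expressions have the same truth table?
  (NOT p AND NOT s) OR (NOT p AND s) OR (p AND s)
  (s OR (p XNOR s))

Yes, they are equivalent — the two output columns agree on all 4 assignments:
p | s | Expression 1 | Expression 2
-----------------------------------
0 | 0 | 1 | 1
0 | 1 | 1 | 1
1 | 0 | 0 | 0
1 | 1 | 1 | 1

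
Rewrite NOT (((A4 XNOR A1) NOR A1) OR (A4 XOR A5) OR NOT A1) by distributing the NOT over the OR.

NOT ((A4 XNOR A1) NOR A1) AND NOT (A4 XOR A5) AND A1
De Morgan's: NOT(OR of terms) = AND of negations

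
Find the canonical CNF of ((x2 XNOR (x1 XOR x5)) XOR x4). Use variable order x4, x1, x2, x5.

(x4 OR x1 OR x2 OR NOT x5) AND (x4 OR x1 OR NOT x2 OR x5) AND (x4 OR NOT x1 OR x2 OR x5) AND (x4 OR NOT x1 OR NOT x2 OR NOT x5) AND (NOT x4 OR x1 OR x2 OR x5) AND (NOT x4 OR x1 OR NOT x2 OR NOT x5) AND (NOT x4 OR NOT x1 OR x2 OR NOT x5) AND (NOT x4 OR NOT x1 OR NOT x2 OR x5)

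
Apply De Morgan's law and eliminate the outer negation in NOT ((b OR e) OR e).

NOT (b OR e) AND NOT e
De Morgan's: NOT(OR of terms) = AND of negations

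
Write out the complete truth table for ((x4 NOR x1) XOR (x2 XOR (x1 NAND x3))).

x2 | x4 | x1 | x3 | Output
--------------------------
0 | 0 | 0 | 0 | 0
0 | 0 | 0 | 1 | 0
0 | 0 | 1 | 0 | 1
0 | 0 | 1 | 1 | 0
0 | 1 | 0 | 0 | 1
0 | 1 | 0 | 1 | 1
0 | 1 | 1 | 0 | 1
0 | 1 | 1 | 1 | 0
1 | 0 | 0 | 0 | 1
1 | 0 | 0 | 1 | 1
1 | 0 | 1 | 0 | 0
1 | 0 | 1 | 1 | 1
1 | 1 | 0 | 0 | 0
1 | 1 | 0 | 1 | 0
1 | 1 | 1 | 0 | 0
1 | 1 | 1 | 1 | 1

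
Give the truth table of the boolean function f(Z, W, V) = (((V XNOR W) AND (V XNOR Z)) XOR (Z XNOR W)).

Z | W | V | Output
------------------
0 | 0 | 0 | 0
0 | 0 | 1 | 1
0 | 1 | 0 | 0
0 | 1 | 1 | 0
1 | 0 | 0 | 0
1 | 0 | 1 | 0
1 | 1 | 0 | 1
1 | 1 | 1 | 0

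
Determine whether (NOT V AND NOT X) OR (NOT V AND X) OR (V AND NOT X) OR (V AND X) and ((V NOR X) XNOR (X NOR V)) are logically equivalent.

Yes, they are equivalent — the two output columns agree on all 4 assignments:
V | X | Expression 1 | Expression 2
-----------------------------------
0 | 0 | 1 | 1
0 | 1 | 1 | 1
1 | 0 | 1 | 1
1 | 1 | 1 | 1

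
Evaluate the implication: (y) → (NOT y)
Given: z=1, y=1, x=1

Antecedent (y) = 1; consequent (NOT y) = 0.
1 → 0 = 0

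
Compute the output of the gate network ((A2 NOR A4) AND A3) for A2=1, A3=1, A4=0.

Substituting: ((1 NOR 0) AND 1)
= 0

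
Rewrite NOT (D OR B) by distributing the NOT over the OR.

NOT D AND NOT B
De Morgan's: NOT(OR of terms) = AND of negations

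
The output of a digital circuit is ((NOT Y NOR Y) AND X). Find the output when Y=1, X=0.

Substituting: ((NOT 1 NOR 1) AND 0)
= 0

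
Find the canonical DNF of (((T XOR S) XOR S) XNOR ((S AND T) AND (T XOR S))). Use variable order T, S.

(NOT T AND NOT S) OR (NOT T AND S)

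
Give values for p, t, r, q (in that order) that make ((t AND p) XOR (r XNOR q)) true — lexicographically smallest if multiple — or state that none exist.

p=0, t=0, r=0, q=0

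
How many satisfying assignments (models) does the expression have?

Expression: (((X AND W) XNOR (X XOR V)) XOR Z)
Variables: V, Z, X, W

Satisfying assignments: (0,0,0,0), (0,0,0,1), (0,0,1,1), (0,1,1,0), (1,0,1,0), (1,1,0,0), (1,1,0,1), (1,1,1,1)
Count: 8 out of 16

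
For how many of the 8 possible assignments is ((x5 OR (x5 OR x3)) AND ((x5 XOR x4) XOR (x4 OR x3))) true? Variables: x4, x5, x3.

Satisfying assignments: (0,0,1), (0,1,0), (1,1,0), (1,1,1)
Count: 4 out of 8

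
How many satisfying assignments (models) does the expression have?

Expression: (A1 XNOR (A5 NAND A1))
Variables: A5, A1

Satisfying assignments: (0,1)
Count: 1 out of 4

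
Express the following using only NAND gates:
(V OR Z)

((V NAND V) NAND (Z NAND Z))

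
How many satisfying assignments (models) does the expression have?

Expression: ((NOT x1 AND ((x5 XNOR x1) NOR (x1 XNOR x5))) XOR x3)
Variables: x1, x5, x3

Satisfying assignments: (0,0,1), (0,1,0), (1,0,1), (1,1,1)
Count: 4 out of 8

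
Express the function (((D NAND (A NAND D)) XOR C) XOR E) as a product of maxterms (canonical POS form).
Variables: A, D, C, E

ΠM(1, 2, 4, 7, 9, 10, 13, 14) = (A OR D OR C OR NOT E) AND (A OR D OR NOT C OR E) AND (A OR NOT D OR C OR E) AND (A OR NOT D OR NOT C OR NOT E) AND (NOT A OR D OR C OR NOT E) AND (NOT A OR D OR NOT C OR E) AND (NOT A OR NOT D OR C OR NOT E) AND (NOT A OR NOT D OR NOT C OR E)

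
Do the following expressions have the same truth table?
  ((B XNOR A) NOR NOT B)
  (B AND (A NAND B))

Yes, they are equivalent — the two output columns agree on all 4 assignments:
A | B | Expression 1 | Expression 2
-----------------------------------
0 | 0 | 0 | 0
0 | 1 | 1 | 1
1 | 0 | 0 | 0
1 | 1 | 0 | 0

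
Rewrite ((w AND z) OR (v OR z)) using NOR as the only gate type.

((((w NOR w) NOR (z NOR z)) NOR ((v NOR z) NOR (v NOR z))) NOR (((w NOR w) NOR (z NOR z)) NOR ((v NOR z) NOR (v NOR z))))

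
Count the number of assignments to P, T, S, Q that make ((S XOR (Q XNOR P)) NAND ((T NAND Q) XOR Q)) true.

Satisfying assignments: (0,0,0,1), (0,0,1,0), (0,0,1,1), (0,1,0,1), (0,1,1,0), (1,0,0,0), (1,0,0,1), (1,0,1,1), (1,1,0,0), (1,1,1,1)
Count: 10 out of 16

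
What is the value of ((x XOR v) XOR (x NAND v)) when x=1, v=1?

Substituting: ((1 XOR 1) XOR (1 NAND 1))
= 0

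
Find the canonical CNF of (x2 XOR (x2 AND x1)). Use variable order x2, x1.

(x2 OR x1) AND (x2 OR NOT x1) AND (NOT x2 OR NOT x1)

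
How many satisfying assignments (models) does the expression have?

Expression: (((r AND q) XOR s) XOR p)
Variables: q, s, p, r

Satisfying assignments: (0,0,1,0), (0,0,1,1), (0,1,0,0), (0,1,0,1), (1,0,0,1), (1,0,1,0), (1,1,0,0), (1,1,1,1)
Count: 8 out of 16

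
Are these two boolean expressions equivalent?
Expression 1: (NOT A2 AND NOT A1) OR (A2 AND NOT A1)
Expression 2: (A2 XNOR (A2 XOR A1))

Yes, they are equivalent — the two output columns agree on all 4 assignments:
A2 | A1 | Expression 1 | Expression 2
-------------------------------------
0 | 0 | 1 | 1
0 | 1 | 0 | 0
1 | 0 | 1 | 1
1 | 1 | 0 | 0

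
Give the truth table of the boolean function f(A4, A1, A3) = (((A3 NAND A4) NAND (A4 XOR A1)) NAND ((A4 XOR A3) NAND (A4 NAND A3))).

A4 | A1 | A3 | Output
---------------------
0 | 0 | 0 | 0
0 | 0 | 1 | 1
0 | 1 | 0 | 1
0 | 1 | 1 | 1
1 | 0 | 0 | 1
1 | 0 | 1 | 0
1 | 1 | 0 | 1
1 | 1 | 1 | 0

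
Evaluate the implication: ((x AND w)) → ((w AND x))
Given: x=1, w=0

Antecedent ((x AND w)) = 0; consequent ((w AND x)) = 0.
0 → 0 = 1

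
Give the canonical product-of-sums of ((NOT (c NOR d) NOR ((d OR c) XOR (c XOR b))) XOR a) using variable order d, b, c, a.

ΠM(1, 2, 4, 6, 8, 10, 12, 14) = (d OR b OR c OR NOT a) AND (d OR b OR NOT c OR a) AND (d OR NOT b OR c OR a) AND (d OR NOT b OR NOT c OR a) AND (NOT d OR b OR c OR a) AND (NOT d OR b OR NOT c OR a) AND (NOT d OR NOT b OR c OR a) AND (NOT d OR NOT b OR NOT c OR a)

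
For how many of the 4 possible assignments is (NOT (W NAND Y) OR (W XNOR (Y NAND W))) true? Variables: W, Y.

Satisfying assignments: (1,0), (1,1)
Count: 2 out of 4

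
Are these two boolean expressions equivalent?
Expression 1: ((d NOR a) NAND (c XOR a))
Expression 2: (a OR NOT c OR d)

Yes, they are equivalent — the two output columns agree on all 8 assignments:
a | c | d | Expression 1 | Expression 2
---------------------------------------
0 | 0 | 0 | 1 | 1
0 | 0 | 1 | 1 | 1
0 | 1 | 0 | 0 | 0
0 | 1 | 1 | 1 | 1
1 | 0 | 0 | 1 | 1
1 | 0 | 1 | 1 | 1
1 | 1 | 0 | 1 | 1
1 | 1 | 1 | 1 | 1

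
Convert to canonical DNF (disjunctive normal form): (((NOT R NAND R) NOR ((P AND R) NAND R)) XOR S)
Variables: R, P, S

(NOT R AND NOT P AND S) OR (NOT R AND P AND S) OR (R AND NOT P AND S) OR (R AND P AND S)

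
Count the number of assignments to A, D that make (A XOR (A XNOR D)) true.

Satisfying assignments: (0,0), (1,0)
Count: 2 out of 4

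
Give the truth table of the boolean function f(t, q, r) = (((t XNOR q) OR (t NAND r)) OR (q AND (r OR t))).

t | q | r | Output
------------------
0 | 0 | 0 | 1
0 | 0 | 1 | 1
0 | 1 | 0 | 1
0 | 1 | 1 | 1
1 | 0 | 0 | 1
1 | 0 | 1 | 0
1 | 1 | 0 | 1
1 | 1 | 1 | 1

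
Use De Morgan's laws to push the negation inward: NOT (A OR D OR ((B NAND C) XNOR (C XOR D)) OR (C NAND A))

NOT A AND NOT D AND NOT ((B NAND C) XNOR (C XOR D)) AND NOT (C NAND A)
De Morgan's: NOT(OR of terms) = AND of negations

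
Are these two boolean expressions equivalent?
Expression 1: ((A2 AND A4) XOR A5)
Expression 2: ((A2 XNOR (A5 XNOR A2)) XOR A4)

No. Counterexample: with A5=0, A4=1, A2=0, Expression 1 = 0 but Expression 2 = 1.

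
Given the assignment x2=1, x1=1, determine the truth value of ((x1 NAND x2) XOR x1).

Substituting: ((1 NAND 1) XOR 1)
= 1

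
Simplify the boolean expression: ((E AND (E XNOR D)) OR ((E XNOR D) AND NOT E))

By distribution ((E AND v) OR (E AND NOT v) = E):
= (E XNOR D)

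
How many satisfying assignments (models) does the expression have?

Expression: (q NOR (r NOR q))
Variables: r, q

Satisfying assignments: (1,0)
Count: 1 out of 4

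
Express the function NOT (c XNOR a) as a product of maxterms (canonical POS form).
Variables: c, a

ΠM(0, 3) = (c OR a) AND (NOT c OR NOT a)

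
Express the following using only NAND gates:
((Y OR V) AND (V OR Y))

((((Y NAND Y) NAND (V NAND V)) NAND ((V NAND V) NAND (Y NAND Y))) NAND (((Y NAND Y) NAND (V NAND V)) NAND ((V NAND V) NAND (Y NAND Y))))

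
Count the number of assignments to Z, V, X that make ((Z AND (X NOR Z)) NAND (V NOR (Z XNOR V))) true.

Satisfying assignments: (0,0,0), (0,0,1), (0,1,0), (0,1,1), (1,0,0), (1,0,1), (1,1,0), (1,1,1)
Count: 8 out of 8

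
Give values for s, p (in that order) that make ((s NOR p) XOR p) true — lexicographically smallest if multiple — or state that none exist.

s=0, p=0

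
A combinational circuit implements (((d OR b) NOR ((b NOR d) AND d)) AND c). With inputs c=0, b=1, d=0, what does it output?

Substituting: (((0 OR 1) NOR ((1 NOR 0) AND 0)) AND 0)
= 0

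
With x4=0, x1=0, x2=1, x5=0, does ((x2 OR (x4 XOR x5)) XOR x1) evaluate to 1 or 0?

Substituting: ((1 OR (0 XOR 0)) XOR 0)
= 1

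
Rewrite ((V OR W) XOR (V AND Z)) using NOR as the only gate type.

((((((V NOR W) NOR (V NOR W)) NOR ((V NOR V) NOR (Z NOR Z))) NOR (((V NOR W) NOR (V NOR W)) NOR ((V NOR V) NOR (Z NOR Z)))) NOR ((((V NOR W) NOR (V NOR W)) NOR ((V NOR V) NOR (Z NOR Z))) NOR (((V NOR W) NOR (V NOR W)) NOR ((V NOR V) NOR (Z NOR Z))))) NOR ((((((V NOR W) NOR (V NOR W)) NOR ((V NOR W) NOR (V NOR W))) NOR (((V NOR V) NOR (Z NOR Z)) NOR ((V NOR V) NOR (Z NOR Z)))) NOR ((((V NOR W) NOR (V NOR W)) NOR ((V NOR W) NOR (V NOR W))) NOR (((V NOR V) NOR (Z NOR Z)) NOR ((V NOR V) NOR (Z NOR Z))))) NOR (((((V NOR W) NOR (V NOR W)) NOR ((V NOR W) NOR (V NOR W))) NOR (((V NOR V) NOR (Z NOR Z)) NOR ((V NOR V) NOR (Z NOR Z)))) NOR ((((V NOR W) NOR (V NOR W)) NOR ((V NOR W) NOR (V NOR W))) NOR (((V NOR V) NOR (Z NOR Z)) NOR ((V NOR V) NOR (Z NOR Z)))))))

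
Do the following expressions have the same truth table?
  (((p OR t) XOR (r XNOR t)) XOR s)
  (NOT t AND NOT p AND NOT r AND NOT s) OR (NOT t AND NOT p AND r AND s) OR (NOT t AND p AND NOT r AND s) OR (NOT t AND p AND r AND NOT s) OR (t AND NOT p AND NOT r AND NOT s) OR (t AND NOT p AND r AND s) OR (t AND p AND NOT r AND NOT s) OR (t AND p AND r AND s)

Yes, they are equivalent — the two output columns agree on all 16 assignments:
t | p | r | s | Expression 1 | Expression 2
-------------------------------------------
0 | 0 | 0 | 0 | 1 | 1
0 | 0 | 0 | 1 | 0 | 0
0 | 0 | 1 | 0 | 0 | 0
0 | 0 | 1 | 1 | 1 | 1
0 | 1 | 0 | 0 | 0 | 0
0 | 1 | 0 | 1 | 1 | 1
0 | 1 | 1 | 0 | 1 | 1
0 | 1 | 1 | 1 | 0 | 0
1 | 0 | 0 | 0 | 1 | 1
1 | 0 | 0 | 1 | 0 | 0
1 | 0 | 1 | 0 | 0 | 0
1 | 0 | 1 | 1 | 1 | 1
1 | 1 | 0 | 0 | 1 | 1
1 | 1 | 0 | 1 | 0 | 0
1 | 1 | 1 | 0 | 0 | 0
1 | 1 | 1 | 1 | 1 | 1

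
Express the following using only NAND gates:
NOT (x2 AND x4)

(((x2 NAND x4) NAND (x2 NAND x4)) NAND ((x2 NAND x4) NAND (x2 NAND x4)))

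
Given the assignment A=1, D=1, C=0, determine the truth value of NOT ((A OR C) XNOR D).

Substituting: NOT ((1 OR 0) XNOR 1)
= 0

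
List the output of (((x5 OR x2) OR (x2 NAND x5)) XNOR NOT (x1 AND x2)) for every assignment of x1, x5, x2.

x1 | x5 | x2 | Output
---------------------
0 | 0 | 0 | 1
0 | 0 | 1 | 1
0 | 1 | 0 | 1
0 | 1 | 1 | 1
1 | 0 | 0 | 1
1 | 0 | 1 | 0
1 | 1 | 0 | 1
1 | 1 | 1 | 0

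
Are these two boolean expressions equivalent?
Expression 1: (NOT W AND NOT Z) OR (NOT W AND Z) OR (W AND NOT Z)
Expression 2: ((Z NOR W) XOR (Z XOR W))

Yes, they are equivalent — the two output columns agree on all 4 assignments:
W | Z | Expression 1 | Expression 2
-----------------------------------
0 | 0 | 1 | 1
0 | 1 | 1 | 1
1 | 0 | 1 | 1
1 | 1 | 0 | 0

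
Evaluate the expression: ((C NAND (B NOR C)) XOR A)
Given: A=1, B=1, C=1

Substituting: ((1 NAND (1 NOR 1)) XOR 1)
= 0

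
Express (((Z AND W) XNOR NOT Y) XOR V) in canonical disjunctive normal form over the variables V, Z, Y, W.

(NOT V AND NOT Z AND Y AND NOT W) OR (NOT V AND NOT Z AND Y AND W) OR (NOT V AND Z AND NOT Y AND W) OR (NOT V AND Z AND Y AND NOT W) OR (V AND NOT Z AND NOT Y AND NOT W) OR (V AND NOT Z AND NOT Y AND W) OR (V AND Z AND NOT Y AND NOT W) OR (V AND Z AND Y AND W)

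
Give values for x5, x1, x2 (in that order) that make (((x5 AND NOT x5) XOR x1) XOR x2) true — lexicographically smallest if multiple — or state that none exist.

x5=0, x1=0, x2=1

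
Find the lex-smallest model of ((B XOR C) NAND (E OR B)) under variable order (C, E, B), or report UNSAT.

C=0, E=0, B=0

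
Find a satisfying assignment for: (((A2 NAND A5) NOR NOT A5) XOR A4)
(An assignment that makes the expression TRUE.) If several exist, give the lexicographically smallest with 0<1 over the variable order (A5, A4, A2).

A5=0, A4=1, A2=0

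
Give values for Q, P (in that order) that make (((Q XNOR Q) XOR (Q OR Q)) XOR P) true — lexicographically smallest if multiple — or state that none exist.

Q=0, P=0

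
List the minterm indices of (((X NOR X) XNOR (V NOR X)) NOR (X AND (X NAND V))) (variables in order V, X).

Σm(2) = (V AND NOT X)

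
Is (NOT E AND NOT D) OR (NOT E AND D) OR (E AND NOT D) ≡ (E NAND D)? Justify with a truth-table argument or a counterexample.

Yes, they are equivalent — the two output columns agree on all 4 assignments:
E | D | Expression 1 | Expression 2
-----------------------------------
0 | 0 | 1 | 1
0 | 1 | 1 | 1
1 | 0 | 1 | 1
1 | 1 | 0 | 0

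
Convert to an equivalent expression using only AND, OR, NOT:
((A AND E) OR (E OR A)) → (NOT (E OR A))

NOT ((A AND E) OR (E OR A)) OR (NOT (E OR A))
(Implication elimination: A → B = NOT A OR B)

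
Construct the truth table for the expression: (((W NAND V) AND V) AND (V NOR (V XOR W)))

W | V | Output
--------------
0 | 0 | 0
0 | 1 | 0
1 | 0 | 0
1 | 1 | 0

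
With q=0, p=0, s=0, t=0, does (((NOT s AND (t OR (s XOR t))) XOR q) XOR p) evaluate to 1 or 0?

Substituting: (((NOT 0 AND (0 OR (0 XOR 0))) XOR 0) XOR 0)
= 0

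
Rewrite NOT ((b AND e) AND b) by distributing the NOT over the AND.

NOT (b AND e) OR NOT b
De Morgan's: NOT(AND of terms) = OR of negations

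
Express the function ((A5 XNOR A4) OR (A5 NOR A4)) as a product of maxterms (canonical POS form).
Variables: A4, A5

ΠM(1, 2) = (A4 OR NOT A5) AND (NOT A4 OR A5)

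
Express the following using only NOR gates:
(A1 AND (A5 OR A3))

((A1 NOR A1) NOR (((A5 NOR A3) NOR (A5 NOR A3)) NOR ((A5 NOR A3) NOR (A5 NOR A3))))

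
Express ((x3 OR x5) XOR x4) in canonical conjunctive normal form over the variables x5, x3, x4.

(x5 OR x3 OR x4) AND (x5 OR NOT x3 OR NOT x4) AND (NOT x5 OR x3 OR NOT x4) AND (NOT x5 OR NOT x3 OR NOT x4)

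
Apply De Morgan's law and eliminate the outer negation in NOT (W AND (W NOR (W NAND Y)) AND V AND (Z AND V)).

NOT W OR NOT (W NOR (W NAND Y)) OR NOT V OR NOT (Z AND V)
De Morgan's: NOT(AND of terms) = OR of negations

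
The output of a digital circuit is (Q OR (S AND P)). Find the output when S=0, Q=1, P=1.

Substituting: (1 OR (0 AND 1))
= 1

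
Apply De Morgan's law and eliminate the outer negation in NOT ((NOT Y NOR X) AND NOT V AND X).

NOT (NOT Y NOR X) OR V OR NOT X
De Morgan's: NOT(AND of terms) = OR of negations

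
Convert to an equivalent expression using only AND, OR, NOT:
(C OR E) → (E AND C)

NOT (C OR E) OR (E AND C)
(Implication elimination: A → B = NOT A OR B)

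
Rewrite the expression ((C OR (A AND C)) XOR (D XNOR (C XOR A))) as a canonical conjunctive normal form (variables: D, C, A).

(D OR C OR NOT A) AND (D OR NOT C OR NOT A) AND (NOT D OR C OR A) AND (NOT D OR NOT C OR A)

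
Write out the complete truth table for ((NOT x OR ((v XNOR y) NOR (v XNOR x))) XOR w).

v | w | y | x | Output
----------------------
0 | 0 | 0 | 0 | 1
0 | 0 | 0 | 1 | 0
0 | 0 | 1 | 0 | 1
0 | 0 | 1 | 1 | 1
0 | 1 | 0 | 0 | 0
0 | 1 | 0 | 1 | 1
0 | 1 | 1 | 0 | 0
0 | 1 | 1 | 1 | 0
1 | 0 | 0 | 0 | 1
1 | 0 | 0 | 1 | 0
1 | 0 | 1 | 0 | 1
1 | 0 | 1 | 1 | 0
1 | 1 | 0 | 0 | 0
1 | 1 | 0 | 1 | 1
1 | 1 | 1 | 0 | 0
1 | 1 | 1 | 1 | 1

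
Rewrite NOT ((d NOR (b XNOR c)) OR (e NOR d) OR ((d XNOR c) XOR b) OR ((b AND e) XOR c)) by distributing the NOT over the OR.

NOT (d NOR (b XNOR c)) AND NOT (e NOR d) AND NOT ((d XNOR c) XOR b) AND NOT ((b AND e) XOR c)
De Morgan's: NOT(OR of terms) = AND of negations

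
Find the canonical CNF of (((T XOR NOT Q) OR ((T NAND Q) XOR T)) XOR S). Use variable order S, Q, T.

(S OR Q OR NOT T) AND (NOT S OR Q OR T) AND (NOT S OR NOT Q OR T) AND (NOT S OR NOT Q OR NOT T)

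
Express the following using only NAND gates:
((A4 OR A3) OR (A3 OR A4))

((((A4 NAND A4) NAND (A3 NAND A3)) NAND ((A4 NAND A4) NAND (A3 NAND A3))) NAND (((A3 NAND A3) NAND (A4 NAND A4)) NAND ((A3 NAND A3) NAND (A4 NAND A4))))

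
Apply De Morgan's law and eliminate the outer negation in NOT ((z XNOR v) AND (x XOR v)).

NOT (z XNOR v) OR NOT (x XOR v)
De Morgan's: NOT(AND of terms) = OR of negations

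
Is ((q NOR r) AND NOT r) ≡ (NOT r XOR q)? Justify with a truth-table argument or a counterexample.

No. Counterexample: with r=1, q=1, Expression 1 = 0 but Expression 2 = 1.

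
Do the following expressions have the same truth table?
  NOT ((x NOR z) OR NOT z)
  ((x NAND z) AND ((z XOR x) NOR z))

No. Counterexample: with z=0, x=0, Expression 1 = 0 but Expression 2 = 1.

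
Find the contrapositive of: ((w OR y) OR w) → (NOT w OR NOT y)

Contrapositive: NOT (NOT w OR NOT y) → NOT ((w OR y) OR w)
Note: A statement and its contrapositive are logically equivalent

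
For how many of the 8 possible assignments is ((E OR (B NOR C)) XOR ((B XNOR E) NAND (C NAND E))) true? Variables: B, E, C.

Satisfying assignments: (0,0,0), (1,0,0), (1,0,1), (1,1,0)
Count: 4 out of 8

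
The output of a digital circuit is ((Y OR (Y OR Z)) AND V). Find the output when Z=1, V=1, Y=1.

Substituting: ((1 OR (1 OR 1)) AND 1)
= 1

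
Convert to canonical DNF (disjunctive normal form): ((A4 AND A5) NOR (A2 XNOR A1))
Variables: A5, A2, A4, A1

(NOT A5 AND NOT A2 AND NOT A4 AND A1) OR (NOT A5 AND NOT A2 AND A4 AND A1) OR (NOT A5 AND A2 AND NOT A4 AND NOT A1) OR (NOT A5 AND A2 AND A4 AND NOT A1) OR (A5 AND NOT A2 AND NOT A4 AND A1) OR (A5 AND A2 AND NOT A4 AND NOT A1)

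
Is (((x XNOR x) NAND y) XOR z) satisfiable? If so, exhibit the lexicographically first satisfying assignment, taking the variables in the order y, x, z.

y=0, x=0, z=0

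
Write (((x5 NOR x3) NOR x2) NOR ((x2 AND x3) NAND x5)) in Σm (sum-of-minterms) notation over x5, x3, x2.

Σm(7) = (x5 AND x3 AND x2)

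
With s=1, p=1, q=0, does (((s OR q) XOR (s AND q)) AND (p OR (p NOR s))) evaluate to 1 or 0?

Substituting: (((1 OR 0) XOR (1 AND 0)) AND (1 OR (1 NOR 1)))
= 1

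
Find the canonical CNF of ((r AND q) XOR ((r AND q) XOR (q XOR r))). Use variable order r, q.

(r OR q) AND (NOT r OR NOT q)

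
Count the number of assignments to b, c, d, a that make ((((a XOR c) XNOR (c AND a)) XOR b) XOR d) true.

Satisfying assignments: (0,0,0,0), (0,0,1,1), (0,1,1,0), (0,1,1,1), (1,0,0,1), (1,0,1,0), (1,1,0,0), (1,1,0,1)
Count: 8 out of 16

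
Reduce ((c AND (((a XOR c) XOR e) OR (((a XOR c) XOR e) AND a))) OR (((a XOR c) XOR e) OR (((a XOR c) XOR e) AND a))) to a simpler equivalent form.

By absorption (E OR (E AND v) = E) then absorption (E OR (E AND v) = E):
= ((a XOR c) XOR e)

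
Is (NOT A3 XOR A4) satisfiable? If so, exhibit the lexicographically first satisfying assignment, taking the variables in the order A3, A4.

A3=0, A4=0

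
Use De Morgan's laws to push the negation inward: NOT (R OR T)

NOT R AND NOT T
De Morgan's: NOT(OR of terms) = AND of negations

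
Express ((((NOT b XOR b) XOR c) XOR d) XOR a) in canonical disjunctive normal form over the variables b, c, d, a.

(NOT b AND NOT c AND NOT d AND NOT a) OR (NOT b AND NOT c AND d AND a) OR (NOT b AND c AND NOT d AND a) OR (NOT b AND c AND d AND NOT a) OR (b AND NOT c AND NOT d AND NOT a) OR (b AND NOT c AND d AND a) OR (b AND c AND NOT d AND a) OR (b AND c AND d AND NOT a)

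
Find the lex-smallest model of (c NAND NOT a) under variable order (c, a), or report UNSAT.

c=0, a=0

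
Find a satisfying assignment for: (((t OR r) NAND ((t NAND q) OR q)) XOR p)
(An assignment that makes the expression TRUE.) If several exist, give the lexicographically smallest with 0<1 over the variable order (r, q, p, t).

r=0, q=0, p=0, t=0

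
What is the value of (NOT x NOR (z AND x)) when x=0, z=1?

Substituting: (NOT 0 NOR (1 AND 0))
= 0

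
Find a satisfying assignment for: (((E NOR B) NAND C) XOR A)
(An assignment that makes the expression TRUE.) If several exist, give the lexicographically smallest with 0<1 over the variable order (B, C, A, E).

B=0, C=0, A=0, E=0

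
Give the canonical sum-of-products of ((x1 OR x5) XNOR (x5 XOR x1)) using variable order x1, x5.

Σm(0, 1, 2) = (NOT x1 AND NOT x5) OR (NOT x1 AND x5) OR (x1 AND NOT x5)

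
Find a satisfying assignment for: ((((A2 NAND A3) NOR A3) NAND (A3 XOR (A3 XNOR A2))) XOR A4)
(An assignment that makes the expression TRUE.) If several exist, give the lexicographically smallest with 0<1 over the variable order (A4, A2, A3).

A4=0, A2=0, A3=0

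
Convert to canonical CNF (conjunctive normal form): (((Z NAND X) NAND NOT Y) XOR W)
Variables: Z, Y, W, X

(Z OR Y OR W OR X) AND (Z OR Y OR W OR NOT X) AND (Z OR NOT Y OR NOT W OR X) AND (Z OR NOT Y OR NOT W OR NOT X) AND (NOT Z OR Y OR W OR X) AND (NOT Z OR Y OR NOT W OR NOT X) AND (NOT Z OR NOT Y OR NOT W OR X) AND (NOT Z OR NOT Y OR NOT W OR NOT X)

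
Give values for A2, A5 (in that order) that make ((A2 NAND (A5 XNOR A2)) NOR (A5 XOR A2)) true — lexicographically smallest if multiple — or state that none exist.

A2=1, A5=1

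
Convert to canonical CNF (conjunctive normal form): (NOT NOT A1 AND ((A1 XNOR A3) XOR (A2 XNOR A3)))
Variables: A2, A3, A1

(A2 OR A3 OR A1) AND (A2 OR NOT A3 OR A1) AND (NOT A2 OR A3 OR A1) AND (NOT A2 OR A3 OR NOT A1) AND (NOT A2 OR NOT A3 OR A1) AND (NOT A2 OR NOT A3 OR NOT A1)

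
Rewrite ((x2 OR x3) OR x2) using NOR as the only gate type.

((((x2 NOR x3) NOR (x2 NOR x3)) NOR x2) NOR (((x2 NOR x3) NOR (x2 NOR x3)) NOR x2))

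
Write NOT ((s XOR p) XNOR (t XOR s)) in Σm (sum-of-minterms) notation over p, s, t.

Σm(1, 3, 4, 6) = (NOT p AND NOT s AND t) OR (NOT p AND s AND t) OR (p AND NOT s AND NOT t) OR (p AND s AND NOT t)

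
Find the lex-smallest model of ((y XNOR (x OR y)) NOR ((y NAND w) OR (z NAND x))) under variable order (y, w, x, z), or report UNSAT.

UNSATISFIABLE - no assignment makes this expression true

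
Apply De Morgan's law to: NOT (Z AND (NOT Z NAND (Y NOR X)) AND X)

NOT Z OR NOT (NOT Z NAND (Y NOR X)) OR NOT X
De Morgan's: NOT(AND of terms) = OR of negations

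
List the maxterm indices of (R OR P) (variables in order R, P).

ΠM(0) = (R OR P)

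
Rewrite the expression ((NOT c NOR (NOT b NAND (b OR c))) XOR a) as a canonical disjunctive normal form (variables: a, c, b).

(NOT a AND c AND NOT b) OR (a AND NOT c AND NOT b) OR (a AND NOT c AND b) OR (a AND c AND b)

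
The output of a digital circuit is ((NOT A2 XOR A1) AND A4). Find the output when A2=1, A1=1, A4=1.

Substituting: ((NOT 1 XOR 1) AND 1)
= 1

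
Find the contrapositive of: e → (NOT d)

Contrapositive: d → NOT e
Note: A statement and its contrapositive are logically equivalent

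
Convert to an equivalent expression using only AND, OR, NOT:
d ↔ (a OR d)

(d AND (a OR d)) OR (NOT d AND NOT (a OR d))
(Biconditional = both true or both false)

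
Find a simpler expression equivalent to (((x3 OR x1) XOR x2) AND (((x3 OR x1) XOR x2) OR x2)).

By absorption (E AND (E OR v) = E):
= ((x3 OR x1) XOR x2)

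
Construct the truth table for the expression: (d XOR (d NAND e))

d | e | Output
--------------
0 | 0 | 1
0 | 1 | 1
1 | 0 | 0
1 | 1 | 1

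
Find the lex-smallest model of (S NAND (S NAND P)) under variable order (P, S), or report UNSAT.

P=0, S=0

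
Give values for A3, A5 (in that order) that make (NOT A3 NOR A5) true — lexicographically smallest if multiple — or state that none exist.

A3=1, A5=0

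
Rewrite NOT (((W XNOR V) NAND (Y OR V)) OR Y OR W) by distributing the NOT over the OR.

NOT ((W XNOR V) NAND (Y OR V)) AND NOT Y AND NOT W
De Morgan's: NOT(OR of terms) = AND of negations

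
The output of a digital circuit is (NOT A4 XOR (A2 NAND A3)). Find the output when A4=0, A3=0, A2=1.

Substituting: (NOT 0 XOR (1 NAND 0))
= 0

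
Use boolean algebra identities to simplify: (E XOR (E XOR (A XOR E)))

By XOR self-cancellation ((E XOR v) XOR v = E):
= (A XOR E)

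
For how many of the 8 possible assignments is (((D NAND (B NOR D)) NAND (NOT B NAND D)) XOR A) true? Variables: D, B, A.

Satisfying assignments: (0,0,1), (0,1,1), (1,0,0), (1,1,1)
Count: 4 out of 8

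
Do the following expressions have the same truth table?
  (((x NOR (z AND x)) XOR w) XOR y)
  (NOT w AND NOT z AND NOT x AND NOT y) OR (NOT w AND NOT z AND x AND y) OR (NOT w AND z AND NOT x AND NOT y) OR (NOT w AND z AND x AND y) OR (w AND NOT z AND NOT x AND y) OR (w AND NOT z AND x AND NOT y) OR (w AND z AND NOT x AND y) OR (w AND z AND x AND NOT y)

Yes, they are equivalent — the two output columns agree on all 16 assignments:
w | z | x | y | Expression 1 | Expression 2
-------------------------------------------
0 | 0 | 0 | 0 | 1 | 1
0 | 0 | 0 | 1 | 0 | 0
0 | 0 | 1 | 0 | 0 | 0
0 | 0 | 1 | 1 | 1 | 1
0 | 1 | 0 | 0 | 1 | 1
0 | 1 | 0 | 1 | 0 | 0
0 | 1 | 1 | 0 | 0 | 0
0 | 1 | 1 | 1 | 1 | 1
1 | 0 | 0 | 0 | 0 | 0
1 | 0 | 0 | 1 | 1 | 1
1 | 0 | 1 | 0 | 1 | 1
1 | 0 | 1 | 1 | 0 | 0
1 | 1 | 0 | 0 | 0 | 0
1 | 1 | 0 | 1 | 1 | 1
1 | 1 | 1 | 0 | 1 | 1
1 | 1 | 1 | 1 | 0 | 0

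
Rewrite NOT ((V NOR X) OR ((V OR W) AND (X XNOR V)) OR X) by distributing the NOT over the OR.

NOT (V NOR X) AND NOT ((V OR W) AND (X XNOR V)) AND NOT X
De Morgan's: NOT(OR of terms) = AND of negations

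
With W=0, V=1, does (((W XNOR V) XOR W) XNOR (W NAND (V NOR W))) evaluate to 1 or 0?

Substituting: (((0 XNOR 1) XOR 0) XNOR (0 NAND (1 NOR 0)))
= 0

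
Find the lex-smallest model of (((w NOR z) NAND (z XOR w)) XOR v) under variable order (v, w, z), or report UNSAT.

v=0, w=0, z=0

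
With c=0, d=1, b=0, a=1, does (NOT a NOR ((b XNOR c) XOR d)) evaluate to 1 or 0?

Substituting: (NOT 1 NOR ((0 XNOR 0) XOR 1))
= 1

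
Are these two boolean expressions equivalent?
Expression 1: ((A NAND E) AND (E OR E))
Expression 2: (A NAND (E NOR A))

No. Counterexample: with A=0, E=0, Expression 1 = 0 but Expression 2 = 1.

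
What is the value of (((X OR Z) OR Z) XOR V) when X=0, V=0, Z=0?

Substituting: (((0 OR 0) OR 0) XOR 0)
= 0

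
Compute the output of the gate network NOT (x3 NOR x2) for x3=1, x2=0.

Substituting: NOT (1 NOR 0)
= 1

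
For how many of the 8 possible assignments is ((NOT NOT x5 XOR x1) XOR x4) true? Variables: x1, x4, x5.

Satisfying assignments: (0,0,1), (0,1,0), (1,0,0), (1,1,1)
Count: 4 out of 8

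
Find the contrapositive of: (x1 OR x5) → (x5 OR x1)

Contrapositive: NOT (x5 OR x1) → NOT (x1 OR x5)
Note: A statement and its contrapositive are logically equivalent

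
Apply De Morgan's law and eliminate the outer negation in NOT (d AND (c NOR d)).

NOT d OR NOT (c NOR d)
De Morgan's: NOT(AND of terms) = OR of negations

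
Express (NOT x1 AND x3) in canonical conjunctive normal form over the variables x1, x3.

(x1 OR x3) AND (NOT x1 OR x3) AND (NOT x1 OR NOT x3)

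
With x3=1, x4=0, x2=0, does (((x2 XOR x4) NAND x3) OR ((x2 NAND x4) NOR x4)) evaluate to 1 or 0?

Substituting: (((0 XOR 0) NAND 1) OR ((0 NAND 0) NOR 0))
= 1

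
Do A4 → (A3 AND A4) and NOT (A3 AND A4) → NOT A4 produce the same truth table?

Yes, Contrapositive is always equivalent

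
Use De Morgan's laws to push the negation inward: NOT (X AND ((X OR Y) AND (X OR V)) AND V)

NOT X OR NOT ((X OR Y) AND (X OR V)) OR NOT V
De Morgan's: NOT(AND of terms) = OR of negations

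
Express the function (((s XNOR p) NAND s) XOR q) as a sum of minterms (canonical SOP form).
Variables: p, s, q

Σm(0, 2, 4, 7) = (NOT p AND NOT s AND NOT q) OR (NOT p AND s AND NOT q) OR (p AND NOT s AND NOT q) OR (p AND s AND q)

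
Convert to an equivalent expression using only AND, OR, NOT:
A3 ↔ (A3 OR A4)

(A3 AND (A3 OR A4)) OR (NOT A3 AND NOT (A3 OR A4))
(Biconditional = both true or both false)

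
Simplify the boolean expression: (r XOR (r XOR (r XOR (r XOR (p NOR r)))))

By XOR self-cancellation ((E XOR v) XOR v = E) then XOR self-cancellation ((E XOR v) XOR v = E):
= (p NOR r)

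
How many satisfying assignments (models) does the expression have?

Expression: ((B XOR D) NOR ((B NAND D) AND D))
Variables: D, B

Satisfying assignments: (0,0), (1,1)
Count: 2 out of 4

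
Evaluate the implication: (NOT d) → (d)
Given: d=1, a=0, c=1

Antecedent (NOT d) = 0; consequent (d) = 1.
0 → 1 = 1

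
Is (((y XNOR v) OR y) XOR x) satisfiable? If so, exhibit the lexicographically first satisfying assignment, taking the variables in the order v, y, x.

v=0, y=0, x=0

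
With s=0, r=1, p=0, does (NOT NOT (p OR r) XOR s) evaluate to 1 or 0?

Substituting: (NOT NOT (0 OR 1) XOR 0)
= 1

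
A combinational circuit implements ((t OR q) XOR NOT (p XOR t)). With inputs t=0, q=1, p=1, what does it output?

Substituting: ((0 OR 1) XOR NOT (1 XOR 0))
= 1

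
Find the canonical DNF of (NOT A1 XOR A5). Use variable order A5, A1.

(NOT A5 AND NOT A1) OR (A5 AND A1)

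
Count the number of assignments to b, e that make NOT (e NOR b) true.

Satisfying assignments: (0,1), (1,0), (1,1)
Count: 3 out of 4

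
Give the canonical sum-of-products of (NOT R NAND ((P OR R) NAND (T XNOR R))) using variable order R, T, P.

Σm(1, 4, 5, 6, 7) = (NOT R AND NOT T AND P) OR (R AND NOT T AND NOT P) OR (R AND NOT T AND P) OR (R AND T AND NOT P) OR (R AND T AND P)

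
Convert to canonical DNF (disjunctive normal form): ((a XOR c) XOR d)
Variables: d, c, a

(NOT d AND NOT c AND a) OR (NOT d AND c AND NOT a) OR (d AND NOT c AND NOT a) OR (d AND c AND a)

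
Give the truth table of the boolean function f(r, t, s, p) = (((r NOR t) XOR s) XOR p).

r | t | s | p | Output
----------------------
0 | 0 | 0 | 0 | 1
0 | 0 | 0 | 1 | 0
0 | 0 | 1 | 0 | 0
0 | 0 | 1 | 1 | 1
0 | 1 | 0 | 0 | 0
0 | 1 | 0 | 1 | 1
0 | 1 | 1 | 0 | 1
0 | 1 | 1 | 1 | 0
1 | 0 | 0 | 0 | 0
1 | 0 | 0 | 1 | 1
1 | 0 | 1 | 0 | 1
1 | 0 | 1 | 1 | 0
1 | 1 | 0 | 0 | 0
1 | 1 | 0 | 1 | 1
1 | 1 | 1 | 0 | 1
1 | 1 | 1 | 1 | 0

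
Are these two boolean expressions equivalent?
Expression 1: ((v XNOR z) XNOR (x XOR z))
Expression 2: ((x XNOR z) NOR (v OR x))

No. Counterexample: with v=0, z=0, x=1, Expression 1 = 1 but Expression 2 = 0.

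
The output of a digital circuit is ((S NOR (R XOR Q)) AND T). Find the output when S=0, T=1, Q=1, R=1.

Substituting: ((0 NOR (1 XOR 1)) AND 1)
= 1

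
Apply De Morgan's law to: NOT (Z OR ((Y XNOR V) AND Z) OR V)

NOT Z AND NOT ((Y XNOR V) AND Z) AND NOT V
De Morgan's: NOT(OR of terms) = AND of negations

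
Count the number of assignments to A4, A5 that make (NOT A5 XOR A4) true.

Satisfying assignments: (0,0), (1,1)
Count: 2 out of 4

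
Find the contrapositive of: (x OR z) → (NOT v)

Contrapositive: v → NOT (x OR z)
Note: A statement and its contrapositive are logically equivalent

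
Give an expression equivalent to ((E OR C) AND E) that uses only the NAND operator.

((((E NAND E) NAND (C NAND C)) NAND E) NAND (((E NAND E) NAND (C NAND C)) NAND E))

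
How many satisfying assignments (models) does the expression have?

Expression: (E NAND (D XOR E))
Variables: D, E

Satisfying assignments: (0,0), (1,0), (1,1)
Count: 3 out of 4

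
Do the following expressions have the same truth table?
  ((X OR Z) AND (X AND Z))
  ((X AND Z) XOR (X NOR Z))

No. Counterexample: with X=0, Z=0, Expression 1 = 0 but Expression 2 = 1.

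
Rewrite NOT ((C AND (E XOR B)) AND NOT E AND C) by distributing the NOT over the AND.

NOT (C AND (E XOR B)) OR E OR NOT C
De Morgan's: NOT(AND of terms) = OR of negations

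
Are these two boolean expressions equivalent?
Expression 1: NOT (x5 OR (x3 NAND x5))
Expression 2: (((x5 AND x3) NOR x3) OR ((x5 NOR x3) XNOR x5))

No. Counterexample: with x5=0, x3=0, Expression 1 = 0 but Expression 2 = 1.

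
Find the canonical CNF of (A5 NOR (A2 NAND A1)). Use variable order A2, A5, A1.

(A2 OR A5 OR A1) AND (A2 OR A5 OR NOT A1) AND (A2 OR NOT A5 OR A1) AND (A2 OR NOT A5 OR NOT A1) AND (NOT A2 OR A5 OR A1) AND (NOT A2 OR NOT A5 OR A1) AND (NOT A2 OR NOT A5 OR NOT A1)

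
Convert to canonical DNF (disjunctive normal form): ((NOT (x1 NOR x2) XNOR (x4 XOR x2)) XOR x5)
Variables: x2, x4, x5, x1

(NOT x2 AND NOT x4 AND NOT x5 AND NOT x1) OR (NOT x2 AND NOT x4 AND x5 AND x1) OR (NOT x2 AND x4 AND NOT x5 AND x1) OR (NOT x2 AND x4 AND x5 AND NOT x1) OR (x2 AND NOT x4 AND NOT x5 AND NOT x1) OR (x2 AND NOT x4 AND NOT x5 AND x1) OR (x2 AND x4 AND x5 AND NOT x1) OR (x2 AND x4 AND x5 AND x1)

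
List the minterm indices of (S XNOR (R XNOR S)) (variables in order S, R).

Σm(1, 3) = (NOT S AND R) OR (S AND R)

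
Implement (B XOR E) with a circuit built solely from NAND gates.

((B NAND (B NAND E)) NAND (E NAND (B NAND E)))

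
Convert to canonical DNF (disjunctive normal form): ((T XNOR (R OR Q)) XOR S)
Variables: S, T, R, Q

(NOT S AND NOT T AND NOT R AND NOT Q) OR (NOT S AND T AND NOT R AND Q) OR (NOT S AND T AND R AND NOT Q) OR (NOT S AND T AND R AND Q) OR (S AND NOT T AND NOT R AND Q) OR (S AND NOT T AND R AND NOT Q) OR (S AND NOT T AND R AND Q) OR (S AND T AND NOT R AND NOT Q)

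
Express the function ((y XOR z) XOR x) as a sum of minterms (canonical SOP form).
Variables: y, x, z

Σm(1, 2, 4, 7) = (NOT y AND NOT x AND z) OR (NOT y AND x AND NOT z) OR (y AND NOT x AND NOT z) OR (y AND x AND z)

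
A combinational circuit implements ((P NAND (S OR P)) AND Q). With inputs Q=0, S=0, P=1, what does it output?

Substituting: ((1 NAND (0 OR 1)) AND 0)
= 0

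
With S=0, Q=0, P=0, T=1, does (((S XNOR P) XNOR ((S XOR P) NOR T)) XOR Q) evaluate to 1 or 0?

Substituting: (((0 XNOR 0) XNOR ((0 XOR 0) NOR 1)) XOR 0)
= 0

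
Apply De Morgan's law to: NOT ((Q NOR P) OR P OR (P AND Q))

NOT (Q NOR P) AND NOT P AND NOT (P AND Q)
De Morgan's: NOT(OR of terms) = AND of negations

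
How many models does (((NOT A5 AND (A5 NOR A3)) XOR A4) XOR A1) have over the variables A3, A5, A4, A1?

Satisfying assignments: (0,0,0,0), (0,0,1,1), (0,1,0,1), (0,1,1,0), (1,0,0,1), (1,0,1,0), (1,1,0,1), (1,1,1,0)
Count: 8 out of 16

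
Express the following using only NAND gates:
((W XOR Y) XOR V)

((((W NAND (W NAND Y)) NAND (Y NAND (W NAND Y))) NAND (((W NAND (W NAND Y)) NAND (Y NAND (W NAND Y))) NAND V)) NAND (V NAND (((W NAND (W NAND Y)) NAND (Y NAND (W NAND Y))) NAND V)))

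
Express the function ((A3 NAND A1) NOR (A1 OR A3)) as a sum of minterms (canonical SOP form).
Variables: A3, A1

Σm() = FALSE (no minterms)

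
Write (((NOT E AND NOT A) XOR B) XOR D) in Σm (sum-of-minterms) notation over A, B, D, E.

Σm(0, 3, 5, 6, 10, 11, 12, 13) = (NOT A AND NOT B AND NOT D AND NOT E) OR (NOT A AND NOT B AND D AND E) OR (NOT A AND B AND NOT D AND E) OR (NOT A AND B AND D AND NOT E) OR (A AND NOT B AND D AND NOT E) OR (A AND NOT B AND D AND E) OR (A AND B AND NOT D AND NOT E) OR (A AND B AND NOT D AND E)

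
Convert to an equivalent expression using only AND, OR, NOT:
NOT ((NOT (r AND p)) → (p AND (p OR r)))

(NOT (r AND p)) AND NOT (p AND (p OR r))
(Negated implication: NOT(A → B) = A AND NOT B)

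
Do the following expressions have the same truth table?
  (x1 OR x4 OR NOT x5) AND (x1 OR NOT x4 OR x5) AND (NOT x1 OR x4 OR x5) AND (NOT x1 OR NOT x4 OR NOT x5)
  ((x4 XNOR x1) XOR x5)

Yes, they are equivalent — the two output columns agree on all 8 assignments:
x1 | x4 | x5 | Expression 1 | Expression 2
------------------------------------------
0 | 0 | 0 | 1 | 1
0 | 0 | 1 | 0 | 0
0 | 1 | 0 | 0 | 0
0 | 1 | 1 | 1 | 1
1 | 0 | 0 | 0 | 0
1 | 0 | 1 | 1 | 1
1 | 1 | 0 | 1 | 1
1 | 1 | 1 | 0 | 0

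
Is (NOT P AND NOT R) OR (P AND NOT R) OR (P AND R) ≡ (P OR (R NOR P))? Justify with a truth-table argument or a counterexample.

Yes, they are equivalent — the two output columns agree on all 4 assignments:
P | R | Expression 1 | Expression 2
-----------------------------------
0 | 0 | 1 | 1
0 | 1 | 0 | 0
1 | 0 | 1 | 1
1 | 1 | 1 | 1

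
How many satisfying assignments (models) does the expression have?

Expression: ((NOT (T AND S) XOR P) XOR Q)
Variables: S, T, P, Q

Satisfying assignments: (0,0,0,0), (0,0,1,1), (0,1,0,0), (0,1,1,1), (1,0,0,0), (1,0,1,1), (1,1,0,1), (1,1,1,0)
Count: 8 out of 16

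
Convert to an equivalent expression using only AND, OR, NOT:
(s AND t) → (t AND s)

NOT (s AND t) OR (t AND s)
(Implication elimination: A → B = NOT A OR B)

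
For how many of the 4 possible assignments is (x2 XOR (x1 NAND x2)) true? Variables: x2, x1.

Satisfying assignments: (0,0), (0,1), (1,1)
Count: 3 out of 4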